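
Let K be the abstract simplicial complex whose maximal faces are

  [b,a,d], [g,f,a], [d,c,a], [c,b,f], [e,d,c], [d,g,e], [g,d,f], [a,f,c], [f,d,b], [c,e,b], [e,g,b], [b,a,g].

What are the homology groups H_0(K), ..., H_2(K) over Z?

Take the total order a < b < c < d < e < f < g on the vertex set. Then K (dimension 2) consists of the simplices:

  0-simplices (7): a, b, c, d, e, f, g
  1-simplices (18): ab, ac, ad, af, ag, bc, bd, be, bf, bg, cd, ce, cf, de, df, dg, eg, fg
  2-simplices (12): abd, abg, acd, acf, afg, bce, bcf, bdf, beg, cde, deg, dfg

giving chain groups C_0 ≅ Z^7, C_1 ≅ Z^18, C_2 ≅ Z^12.

The boundary map ∂_1: C_1 → C_0 maps an edge to its endpoints' difference, ∂[p,q] = q − p. For instance
  ∂eg = g − e.
As a 7×18 matrix over Z this has rank 6, with invariant factors (1,1,1,1,1,1).

The boundary map ∂_2: C_2 → C_1 acts by ∂[p,q,r] = [q,r] − [p,r] + [p,q]. For instance
  ∂dfg = fg − dg + df,
  ∂deg = eg − dg + de.
This gives a 18×12 integer matrix of rank 12; reducing to Smith normal form yields diagonal entries (1,1,1,1,1,1,1,1,1,1,1,2).

Now H_k = ker ∂_k / im ∂_{k+1}, so:

  H_0: rank C_0 − rank ∂_1 = 7 − 6 = 1, and the invariant factors of ∂_1 are all 1, so H_0 = Z.
  H_1: rank ker ∂_1 − rank ∂_2 = (18 − 6) − 12 = 0, and ∂_2 has invariant factor 2 > 1, so H_1 = Z/2.
  H_2: rank ker ∂_2 − rank ∂_3 = (12 − 12) − 0 = 0, and there is no ∂_3, so H_2 = 0.

As a check, the Euler characteristic is 7 − 18 + 12 = 1, which agrees with 1 − 0 + 0 = 1.

H_0 = Z,  H_1 = Z/2,  H_2 = 0.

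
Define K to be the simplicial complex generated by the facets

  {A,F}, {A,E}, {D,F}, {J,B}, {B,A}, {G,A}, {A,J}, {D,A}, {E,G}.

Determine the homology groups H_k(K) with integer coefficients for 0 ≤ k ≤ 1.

Order the vertices as A < B < D < E < F < G < J. Listing each simplex with vertices in this order, K has dimension 1 with simplices:

  0-simplices (7): A, B, D, E, F, G, J
  1-simplices (9): AB, AD, AE, AF, AG, AJ, BJ, DF, EG

so the chain groups are C_0 ≅ Z^7, C_1 ≅ Z^9.

The boundary map ∂_1: C_1 → C_0 is given by ∂[p,q] = [q] − [p]. For instance
  ∂AJ = J − A.
The 7×9 boundary matrix has rank 6 and Smith normal form diag(1,1,1,1,1,1).

Reading off H_k = ker ∂_k / im ∂_{k+1}:

  H_0: rank C_0 − rank ∂_1 = 7 − 6 = 1, and the invariant factors of ∂_1 are all 1, so H_0 ≅ Z.
  H_1: rank ker ∂_1 − rank ∂_2 = (9 − 6) − 0 = 3, and there is no ∂_2, so H_1 ≅ Z^3.

H_0 ≅ Z,  H_1 ≅ Z^3.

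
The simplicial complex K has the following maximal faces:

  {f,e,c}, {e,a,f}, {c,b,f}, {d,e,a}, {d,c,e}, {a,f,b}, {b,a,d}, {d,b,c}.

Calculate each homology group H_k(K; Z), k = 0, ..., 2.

We work with the vertex ordering a < b < c < d < e < f. The simplices of K, each written with vertices in increasing order, are:

  0-simplices (6): a, b, c, d, e, f
  1-simplices (12): ab, ad, ae, af, bc, bd, bf, cd, ce, cf, de, ef
  2-simplices (8): abd, abf, ade, aef, bcd, bcf, cde, cef

giving chain groups C_0 ≅ Z^6, C_1 ≅ Z^12, C_2 ≅ Z^8.

Boundary ∂_1: C_1 → C_0 sends each edge [p,q] (with p < q) to q − p. For instance
  ∂ad = d − a.
The resulting 6×12 matrix has rank 5, and its Smith normal form has invariant factors (1,1,1,1,1).

Boundary ∂_2: C_2 → C_1 acts by ∂[p,q,r] = [q,r] − [p,r] + [p,q]. For instance
  ∂bcf = cf − bf + bc,
  ∂abd = bd − ad + ab.
The resulting 12×8 matrix has rank 7, and its Smith normal form has invariant factors (1,1,1,1,1,1,1).

Computing H_k = (kernel of ∂_k) / (image of ∂_{k+1}):

  H_0: rank C_0 − rank ∂_1 = 6 − 5 = 1, and the invariant factors of ∂_1 are all 1, so H_0 = Z.
  H_1: rank ker ∂_1 − rank ∂_2 = (12 − 5) − 7 = 0, and the invariant factors of ∂_2 are all 1, so H_1 = 0.
  H_2: rank ker ∂_2 − rank ∂_3 = (8 − 7) − 0 = 1, and there is no ∂_3, so H_2 = Z.

H_0 ≅ Z,  H_1 = 0,  H_2 ≅ Z.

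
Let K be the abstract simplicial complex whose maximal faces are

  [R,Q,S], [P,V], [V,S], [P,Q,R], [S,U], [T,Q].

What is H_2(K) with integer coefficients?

H_2 = 0.

Take the total order P < Q < R < S < T < U < V on the vertex set. Then K (dimension 2) consists of the simplices:

  0-simplices (7): P, Q, R, S, T, U, V
  1-simplices (9): PQ, PR, PV, QR, QS, QT, RS, SU, SV
  2-simplices (2): PQR, QRS

giving chain groups C_0 ≅ Z^7, C_1 ≅ Z^9, C_2 ≅ Z^2.

Boundary ∂_1: C_1 → C_0 is given by ∂[p,q] = [q] − [p]. For instance
  ∂PQ = Q − P.
As a 7×9 matrix over Z this has rank 6, with invariant factors (1,1,1,1,1,1).

∂_2: C_2 → C_1 sends each 2-simplex [p,q,r] to [q,r] − [p,r] + [p,q]. For instance
  ∂PQR = QR − PR + PQ,
  ∂QRS = RS − QS + QR.
The 9×2 boundary matrix has rank 2 and Smith normal form diag(1,1).

Now H_k = ker ∂_k / im ∂_{k+1}, so:

  H_2: rank ker ∂_2 − rank ∂_3 = (2 − 2) − 0 = 0, and there is no ∂_3, so H_2 ≅ 0.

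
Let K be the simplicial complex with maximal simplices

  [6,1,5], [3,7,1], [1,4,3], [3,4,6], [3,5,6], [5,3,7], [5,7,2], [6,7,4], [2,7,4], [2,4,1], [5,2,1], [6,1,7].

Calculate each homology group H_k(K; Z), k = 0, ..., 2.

K has 7 vertices, 18 edges, 12 triangles.
rank ∂_0 = 0, rank ∂_1 = 6 ⇒ b_0 = 7 − 0 − 6 = 1; all invariant factors of ∂_1 are 1 so no torsion. So H_0 ≅ Z.
rank ∂_1 = 6, rank ∂_2 = 12 ⇒ b_1 = 18 − 6 − 12 = 0; ∂_2 has invariant factor(s) [2] giving torsion. So H_1 ≅ Z/2.
rank ∂_2 = 12, rank ∂_3 = 0 ⇒ b_2 = 12 − 12 − 0 = 0. So H_2 ≅ 0.

H_0 ≅ Z,  H_1 ≅ Z/2,  H_2 = 0.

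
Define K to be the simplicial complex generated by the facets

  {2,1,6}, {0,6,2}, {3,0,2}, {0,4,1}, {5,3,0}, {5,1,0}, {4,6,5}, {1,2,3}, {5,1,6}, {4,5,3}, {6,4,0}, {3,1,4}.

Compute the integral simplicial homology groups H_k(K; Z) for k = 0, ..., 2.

H_0 = Z,  H_1 = Z/2,  H_2 = 0.

We work with the vertex ordering 0 < 1 < 2 < 3 < 4 < 5 < 6. The simplices of K, each written with vertices in increasing order, are:

  0-simplices (7): [0], [1], [2], [3], [4], [5], [6]
  1-simplices (18): [0,1], [0,2], [0,3], [0,4], [0,5], [0,6], [1,2], [1,3], [1,4], [1,5], [1,6], [2,3], [2,6], [3,4], [3,5], [4,5], [4,6], [5,6]
  2-simplices (12): [0,1,4], [0,1,5], [0,2,3], [0,2,6], [0,3,5], [0,4,6], [1,2,3], [1,2,6], [1,3,4], [1,5,6], [3,4,5], [4,5,6]

so the chain groups are C_0 ≅ Z^7, C_1 ≅ Z^18, C_2 ≅ Z^12.

∂_1: C_1 → C_0 sends each edge [p,q] (with p < q) to q − p.
This gives a 7×18 integer matrix of rank 6; reducing to Smith normal form yields diagonal entries (1,1,1,1,1,1).

Boundary ∂_2: C_2 → C_1 acts by ∂[p,q,r] = [q,r] − [p,r] + [p,q]. For instance
  ∂[0,4,6] = [4,6] − [0,6] + [0,4],
  ∂[4,5,6] = [5,6] − [4,6] + [4,5].
The 18×12 boundary matrix has rank 12 and Smith normal form diag(1,1,1,1,1,1,1,1,1,1,1,2).

Computing H_k = (kernel of ∂_k) / (image of ∂_{k+1}):

  H_0: rank C_0 − rank ∂_1 = 7 − 6 = 1, and the invariant factors of ∂_1 are all 1, so H_0 = Z.
  H_1: rank ker ∂_1 − rank ∂_2 = (18 − 6) − 12 = 0, and ∂_2 has invariant factor 2 > 1, so H_1 = Z/2.
  H_2: rank ker ∂_2 − rank ∂_3 = (12 − 12) − 0 = 0, and there is no ∂_3, so H_2 = 0.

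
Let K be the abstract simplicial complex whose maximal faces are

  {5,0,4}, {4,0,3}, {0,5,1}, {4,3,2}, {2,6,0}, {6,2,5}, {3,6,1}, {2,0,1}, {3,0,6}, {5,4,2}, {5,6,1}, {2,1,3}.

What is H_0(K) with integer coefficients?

H_0 ≅ Z.

Order the vertices as 0 < 1 < 2 < 3 < 4 < 5 < 6. Listing each simplex with vertices in this order, K has dimension 2 with simplices:

  0-simplices (7): [0], [1], [2], [3], [4], [5], [6]
  1-simplices (18): [0,1], [0,2], [0,3], [0,4], [0,5], [0,6], [1,2], [1,3], [1,5], [1,6], [2,3], [2,4], [2,5], [2,6], [3,4], [3,6], [4,5], [5,6]
  2-simplices (12): [0,1,2], [0,1,5], [0,2,6], [0,3,4], [0,3,6], [0,4,5], [1,2,3], [1,3,6], [1,5,6], [2,3,4], [2,4,5], [2,5,6]

giving chain groups C_0 ≅ Z^7, C_1 ≅ Z^18, C_2 ≅ Z^12.

Boundary ∂_1: C_1 → C_0 is given by ∂[p,q] = [q] − [p].
As a 7×18 matrix over Z this has rank 6, with invariant factors (1,1,1,1,1,1).

Boundary ∂_2: C_2 → C_1 sends each 2-simplex [p,q,r] to [q,r] − [p,r] + [p,q]. For instance
  ∂[2,5,6] = [5,6] − [2,6] + [2,5],
  ∂[1,2,3] = [2,3] − [1,3] + [1,2].
As a 18×12 matrix over Z this has rank 12, with invariant factors (1,1,1,1,1,1,1,1,1,1,1,2).

Reading off H_k = ker ∂_k / im ∂_{k+1}:

  H_0: rank C_0 − rank ∂_1 = 7 − 6 = 1, and the invariant factors of ∂_1 are all 1, so H_0 ≅ Z.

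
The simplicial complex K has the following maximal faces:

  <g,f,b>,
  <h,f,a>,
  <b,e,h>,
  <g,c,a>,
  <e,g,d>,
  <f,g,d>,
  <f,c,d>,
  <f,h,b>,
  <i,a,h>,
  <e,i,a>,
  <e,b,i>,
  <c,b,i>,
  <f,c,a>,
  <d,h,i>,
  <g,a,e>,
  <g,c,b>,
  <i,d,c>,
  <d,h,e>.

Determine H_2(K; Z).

H_2 = 0.

Order the vertices as a < b < c < d < e < f < g < h < i. Listing each simplex with vertices in this order, K has dimension 2 with simplices:

  0-simplices (9): a, b, c, d, e, f, g, h, i
  1-simplices (27): ac, ae, af, ag, ah, ai, bc, be, bf, bg, bh, bi, cd, cf, cg, ci, de, df, dg, dh, di, eg, eh, ei, fg, fh, hi
  2-simplices (18): acf, acg, aeg, aei, afh, ahi, bcg, bci, beh, bei, bfg, bfh, cdf, cdi, deg, deh, dfg, dhi

Hence C_0 ≅ Z^9, C_1 ≅ Z^27, C_2 ≅ Z^18.

∂_1: C_1 → C_0 sends each edge [p,q] (with p < q) to q − p.
The 9×27 boundary matrix has rank 8 and Smith normal form diag(1,1,1,1,1,1,1,1).

∂_2: C_2 → C_1 sends each 2-simplex [p,q,r] to [q,r] − [p,r] + [p,q]. For instance
  ∂acg = cg − ag + ac,
  ∂ahi = hi − ai + ah.
The resulting 27×18 matrix has rank 18, and its Smith normal form has invariant factors (1,1,1,1,1,1,1,1,1,1,1,1,1,1,1,1,1,2).

From H_k ≅ ker(∂_k) / im(∂_{k+1}) we obtain:

  H_2: rank ker ∂_2 − rank ∂_3 = (18 − 18) − 0 = 0, and there is no ∂_3, so H_2 ≅ 0.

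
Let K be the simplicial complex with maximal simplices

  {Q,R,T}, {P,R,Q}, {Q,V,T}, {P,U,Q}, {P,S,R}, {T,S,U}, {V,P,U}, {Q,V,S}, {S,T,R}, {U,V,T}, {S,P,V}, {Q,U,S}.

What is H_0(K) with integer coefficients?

Order the vertices as P < Q < R < S < T < U < V. Listing each simplex with vertices in this order, K has dimension 2 with simplices:

  0-simplices (7): P, Q, R, S, T, U, V
  1-simplices (18): PQ, PR, PS, PU, PV, QR, QS, QT, QU, QV, RS, RT, ST, SU, SV, TU, TV, UV
  2-simplices (12): PQR, PQU, PRS, PSV, PUV, QRT, QSU, QSV, QTV, RST, STU, TUV

Hence C_0 ≅ Z^7, C_1 ≅ Z^18, C_2 ≅ Z^12.

The boundary map ∂_1: C_1 → C_0 sends each edge [p,q] (with p < q) to q − p.
The 7×18 boundary matrix has rank 6 and Smith normal form diag(1,1,1,1,1,1).

The boundary map ∂_2: C_2 → C_1 acts by ∂[p,q,r] = [q,r] − [p,r] + [p,q]. For instance
  ∂PQU = QU − PU + PQ,
  ∂PUV = UV − PV + PU.
This gives a 18×12 integer matrix of rank 12; reducing to Smith normal form yields diagonal entries (1,1,1,1,1,1,1,1,1,1,1,2).

From H_k ≅ ker(∂_k) / im(∂_{k+1}) we obtain:

  H_0: rank C_0 − rank ∂_1 = 7 − 6 = 1, and the invariant factors of ∂_1 are all 1, so H_0 = Z.

H_0 = Z.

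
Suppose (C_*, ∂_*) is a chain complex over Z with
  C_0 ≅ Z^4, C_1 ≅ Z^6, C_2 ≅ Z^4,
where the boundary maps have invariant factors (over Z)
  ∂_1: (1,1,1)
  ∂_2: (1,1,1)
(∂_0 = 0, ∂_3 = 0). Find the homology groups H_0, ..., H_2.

H_0 = Z,  H_1 = 0,  H_2 = Z.

H_0: b_0 = 4 − 0 − 3 = 1; torsion from ∂_1 factors > 1: none. So H_0 = Z.
H_1: b_1 = 6 − 3 − 3 = 0; torsion from ∂_2 factors > 1: none. So H_1 = 0.
H_2: b_2 = 4 − 3 − 0 = 1; torsion from ∂_3 factors > 1: none. So H_2 = Z.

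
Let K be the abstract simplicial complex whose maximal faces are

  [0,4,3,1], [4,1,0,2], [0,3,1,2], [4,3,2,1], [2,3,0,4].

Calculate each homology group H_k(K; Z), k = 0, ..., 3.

H_0 ≅ Z,  H_1 = 0,  H_2 = 0,  H_3 ≅ Z.

We work with the vertex ordering 0 < 1 < 2 < 3 < 4. The simplices of K, each written with vertices in increasing order, are:

  0-simplices (5): [0], [1], [2], [3], [4]
  1-simplices (10): [0,1], [0,2], [0,3], [0,4], [1,2], [1,3], [1,4], [2,3], [2,4], [3,4]
  2-simplices (10): [0,1,2], [0,1,3], [0,1,4], [0,2,3], [0,2,4], [0,3,4], [1,2,3], [1,2,4], [1,3,4], [2,3,4]
  3-simplices (5): [0,1,2,3], [0,1,2,4], [0,1,3,4], [0,2,3,4], [1,2,3,4]

so the chain groups are C_0 ≅ Z^5, C_1 ≅ Z^10, C_2 ≅ Z^10, C_3 ≅ Z^5.

∂_1: C_1 → C_0 maps an edge to its endpoints' difference, ∂[p,q] = q − p. For instance
  ∂[0,4] = [4] − [0].
The 5×10 boundary matrix has rank 4 and Smith normal form diag(1,1,1,1).

Boundary ∂_2: C_2 → C_1 sends each 2-simplex [p,q,r] to [q,r] − [p,r] + [p,q]. For instance
  ∂[0,2,3] = [2,3] − [0,3] + [0,2],
  ∂[0,3,4] = [3,4] − [0,4] + [0,3].
The resulting 10×10 matrix has rank 6, and its Smith normal form has invariant factors (1,1,1,1,1,1).

∂_3: C_3 → C_2 sends each 3-simplex σ to the alternating sum Σ_i (−1)^i (σ with its i-th vertex removed). For instance
  ∂[0,2,3,4] = [2,3,4] − [0,3,4] + [0,2,4] − [0,2,3],
  ∂[1,2,3,4] = [2,3,4] − [1,3,4] + [1,2,4] − [1,2,3].
As a 10×5 matrix over Z this has rank 4, with invariant factors (1,1,1,1).

Computing H_k = (kernel of ∂_k) / (image of ∂_{k+1}):

  H_0: rank C_0 − rank ∂_1 = 5 − 4 = 1, and the invariant factors of ∂_1 are all 1, so H_0 = Z.
  H_1: rank ker ∂_1 − rank ∂_2 = (10 − 4) − 6 = 0, and the invariant factors of ∂_2 are all 1, so H_1 = 0.
  H_2: rank ker ∂_2 − rank ∂_3 = (10 − 6) − 4 = 0, and the invariant factors of ∂_3 are all 1, so H_2 = 0.
  H_3: rank ker ∂_3 − rank ∂_4 = (5 − 4) − 0 = 1, and there is no ∂_4, so H_3 = Z.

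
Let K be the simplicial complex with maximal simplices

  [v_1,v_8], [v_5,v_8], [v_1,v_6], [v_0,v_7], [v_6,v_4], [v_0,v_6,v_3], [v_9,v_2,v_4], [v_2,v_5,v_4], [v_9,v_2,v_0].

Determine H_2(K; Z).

H_2 = 0.

Order the vertices as v_0 < v_1 < v_2 < v_3 < v_4 < v_5 < v_6 < v_7 < v_8 < v_9. Listing each simplex with vertices in this order, K has dimension 2 with simplices:

  0-simplices (10): [v_0], [v_1], [v_2], [v_3], [v_4], [v_5], [v_6], [v_7], [v_8], [v_9]
  1-simplices (15): (15 of them)
  2-simplices (4): [v_0,v_2,v_9], [v_0,v_3,v_6], [v_2,v_4,v_5], [v_2,v_4,v_9]

giving chain groups C_0 ≅ Z^10, C_1 ≅ Z^15, C_2 ≅ Z^4.

Boundary ∂_1: C_1 → C_0 maps an edge to its endpoints' difference, ∂[p,q] = q − p. For instance
  ∂[v_2,v_5] = [v_5] − [v_2].
As a 10×15 matrix over Z this has rank 9, with invariant factors (1,1,1,1,1,1,1,1,1).

The boundary map ∂_2: C_2 → C_1 maps a triangle to the signed sum of its edges. For instance
  ∂[v_0,v_3,v_6] = [v_3,v_6] − [v_0,v_6] + [v_0,v_3],
  ∂[v_0,v_2,v_9] = [v_2,v_9] − [v_0,v_9] + [v_0,v_2].
This gives a 15×4 integer matrix of rank 4; reducing to Smith normal form yields diagonal entries (1,1,1,1).

Computing H_k = (kernel of ∂_k) / (image of ∂_{k+1}):

  H_2: rank ker ∂_2 − rank ∂_3 = (4 − 4) − 0 = 0, and there is no ∂_3, so H_2 = 0.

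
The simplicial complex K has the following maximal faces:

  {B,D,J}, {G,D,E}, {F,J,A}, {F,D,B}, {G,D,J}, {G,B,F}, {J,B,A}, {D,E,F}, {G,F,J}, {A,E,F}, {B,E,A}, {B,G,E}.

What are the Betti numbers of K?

b_0 = 1, b_1 = 0, b_2 = 0.

We work with the vertex ordering A < B < D < E < F < G < J. The simplices of K, each written with vertices in increasing order, are:

  0-simplices (7): A, B, D, E, F, G, J
  1-simplices (18): AB, AE, AF, AJ, BD, BE, BF, BG, BJ, DE, DF, DG, DJ, EF, EG, FG, FJ, GJ
  2-simplices (12): ABE, ABJ, AEF, AFJ, BDF, BDJ, BEG, BFG, DEF, DEG, DGJ, FGJ

Hence C_0 ≅ Z^7, C_1 ≅ Z^18, C_2 ≅ Z^12.

Boundary ∂_1: C_1 → C_0 sends each edge [p,q] (with p < q) to q − p. For instance
  ∂BD = D − B.
This gives a 7×18 integer matrix of rank 6; reducing to Smith normal form yields diagonal entries (1,1,1,1,1,1).

∂_2: C_2 → C_1 acts by ∂[p,q,r] = [q,r] − [p,r] + [p,q]. For instance
  ∂BDJ = DJ − BJ + BD,
  ∂BFG = FG − BG + BF.
As a 18×12 matrix over Z this has rank 12, with invariant factors (1,1,1,1,1,1,1,1,1,1,1,2).

Reading off H_k = ker ∂_k / im ∂_{k+1}:

  H_0: rank C_0 − rank ∂_1 = 7 − 6 = 1, and the invariant factors of ∂_1 are all 1, so H_0 ≅ Z.
  H_1: rank ker ∂_1 − rank ∂_2 = (18 − 6) − 12 = 0, and ∂_2 has invariant factor 2 > 1, so H_1 ≅ Z/2Z.
  H_2: rank ker ∂_2 − rank ∂_3 = (12 − 12) − 0 = 0, and there is no ∂_3, so H_2 ≅ 0.

As a check, the Euler characteristic is 7 − 18 + 12 = 1, which agrees with 1 − 0 + 0 = 1.
(K is a triangulation of the real projective plane RP^2.)

Hence the Betti numbers are b_0 = 1, b_1 = 0, b_2 = 0.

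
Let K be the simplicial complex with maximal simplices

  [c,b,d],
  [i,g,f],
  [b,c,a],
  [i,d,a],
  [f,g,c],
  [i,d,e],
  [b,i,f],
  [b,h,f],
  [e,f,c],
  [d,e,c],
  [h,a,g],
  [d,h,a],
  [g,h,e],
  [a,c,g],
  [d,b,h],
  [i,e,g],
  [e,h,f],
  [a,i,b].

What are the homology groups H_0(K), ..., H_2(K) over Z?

Fix the vertex order a < b < c < d < e < f < g < h < i and write every simplex with vertices in increasing order. Then dim K = 2 and the simplices of K are:

  0-simplices (9): a, b, c, d, e, f, g, h, i
  1-simplices (27): ab, ac, ad, ag, ah, ai, bc, bd, bf, bh, bi, cd, ce, cf, cg, de, dh, di, ef, eg, eh, ei, fg, fh, fi, gh, gi
  2-simplices (18): abc, abi, acg, adh, adi, agh, bcd, bdh, bfh, bfi, cde, cef, cfg, dei, efh, egh, egi, fgi

giving chain groups C_0 ≅ Z^9, C_1 ≅ Z^27, C_2 ≅ Z^18.

The boundary map ∂_1: C_1 → C_0 is given by ∂[p,q] = [q] − [p]. For instance
  ∂fh = h − f.
The 9×27 boundary matrix has rank 8 and Smith normal form diag(1,1,1,1,1,1,1,1).

Boundary ∂_2: C_2 → C_1 sends each 2-simplex [p,q,r] to [q,r] − [p,r] + [p,q]. For instance
  ∂abi = bi − ai + ab,
  ∂adi = di − ai + ad.
This gives a 27×18 integer matrix of rank 18; reducing to Smith normal form yields diagonal entries (1,1,1,1,1,1,1,1,1,1,1,1,1,1,1,1,1,2).

Now H_k = ker ∂_k / im ∂_{k+1}, so:

  H_0: rank C_0 − rank ∂_1 = 9 − 8 = 1, and the invariant factors of ∂_1 are all 1, so H_0 = Z.
  H_1: rank ker ∂_1 − rank ∂_2 = (27 − 8) − 18 = 1, and ∂_2 has invariant factor 2 > 1, so H_1 = Z ⊕ Z/2.
  H_2: rank ker ∂_2 − rank ∂_3 = (18 − 18) − 0 = 0, and there is no ∂_3, so H_2 = 0.

H_0 = Z,  H_1 = Z ⊕ Z/2,  H_2 = 0.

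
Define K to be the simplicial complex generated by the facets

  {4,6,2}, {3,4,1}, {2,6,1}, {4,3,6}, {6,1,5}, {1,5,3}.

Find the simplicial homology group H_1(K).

We work with the vertex ordering 1 < 2 < 3 < 4 < 5 < 6. The simplices of K, each written with vertices in increasing order, are:

  0-simplices (6): [1], [2], [3], [4], [5], [6]
  1-simplices (12): [1,2], [1,3], [1,4], [1,5], [1,6], [2,4], [2,6], [3,4], [3,5], [3,6], [4,6], [5,6]
  2-simplices (6): [1,2,6], [1,3,4], [1,3,5], [1,5,6], [2,4,6], [3,4,6]

so the chain groups are C_0 ≅ Z^6, C_1 ≅ Z^12, C_2 ≅ Z^6.

The boundary map ∂_1: C_1 → C_0 is given by ∂[p,q] = [q] − [p]. For instance
  ∂[1,6] = [6] − [1].
This gives a 6×12 integer matrix of rank 5; reducing to Smith normal form yields diagonal entries (1,1,1,1,1).

The boundary map ∂_2: C_2 → C_1 sends each 2-simplex [p,q,r] to [q,r] − [p,r] + [p,q]. For instance
  ∂[3,4,6] = [4,6] − [3,6] + [3,4],
  ∂[1,2,6] = [2,6] − [1,6] + [1,2].
The resulting 12×6 matrix has rank 6, and its Smith normal form has invariant factors (1,1,1,1,1,1).

Now H_k = ker ∂_k / im ∂_{k+1}, so:

  H_1: rank ker ∂_1 − rank ∂_2 = (12 − 5) − 6 = 1, and the invariant factors of ∂_2 are all 1, so H_1 ≅ Z.

H_1 ≅ Z.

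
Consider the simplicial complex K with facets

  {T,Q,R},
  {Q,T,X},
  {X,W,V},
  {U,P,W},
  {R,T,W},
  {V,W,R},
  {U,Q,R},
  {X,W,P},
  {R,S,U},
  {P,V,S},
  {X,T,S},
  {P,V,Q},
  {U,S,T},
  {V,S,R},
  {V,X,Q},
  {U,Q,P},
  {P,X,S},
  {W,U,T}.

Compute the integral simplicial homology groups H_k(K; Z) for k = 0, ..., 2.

H_0 ≅ Z,  H_1 ≅ Z ⊕ Z/2,  H_2 = 0.

Fix the vertex order P < Q < R < S < T < U < V < W < X and write every simplex with vertices in increasing order. Then dim K = 2 and the simplices of K are:

  0-simplices (9): P, Q, R, S, T, U, V, W, X
  1-simplices (27): PQ, PS, PU, PV, PW, PX, QR, QT, QU, QV, QX, RS, RT, RU, RV, RW, ST, SU, SV, SX, TU, TW, TX, UW, VW, VX, WX
  2-simplices (18): PQU, PQV, PSV, PSX, PUW, PWX, QRT, QRU, QTX, QVX, RSU, RSV, RTW, RVW, STU, STX, TUW, VWX

so the chain groups are C_0 ≅ Z^9, C_1 ≅ Z^27, C_2 ≅ Z^18.

The boundary map ∂_1: C_1 → C_0 is given by ∂[p,q] = [q] − [p]. For instance
  ∂QV = V − Q.
This gives a 9×27 integer matrix of rank 8; reducing to Smith normal form yields diagonal entries (1,1,1,1,1,1,1,1).

∂_2: C_2 → C_1 sends each 2-simplex [p,q,r] to [q,r] − [p,r] + [p,q]. For instance
  ∂RTW = TW − RW + RT,
  ∂VWX = WX − VX + VW.
As a 27×18 matrix over Z this has rank 18, with invariant factors (1,1,1,1,1,1,1,1,1,1,1,1,1,1,1,1,1,2).

Now H_k = ker ∂_k / im ∂_{k+1}, so:

  H_0: rank C_0 − rank ∂_1 = 9 − 8 = 1, and the invariant factors of ∂_1 are all 1, so H_0 = Z.
  H_1: rank ker ∂_1 − rank ∂_2 = (27 − 8) − 18 = 1, and ∂_2 has invariant factor 2 > 1, so H_1 = Z ⊕ Z/2.
  H_2: rank ker ∂_2 − rank ∂_3 = (18 − 18) − 0 = 0, and there is no ∂_3, so H_2 = 0.

(K is a triangulation of the Klein bottle.)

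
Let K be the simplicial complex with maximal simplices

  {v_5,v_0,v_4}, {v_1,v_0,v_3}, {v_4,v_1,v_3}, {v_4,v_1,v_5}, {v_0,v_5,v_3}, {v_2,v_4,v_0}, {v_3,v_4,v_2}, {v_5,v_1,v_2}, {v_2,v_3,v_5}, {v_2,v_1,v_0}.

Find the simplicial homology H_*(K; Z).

We work with the vertex ordering v_0 < v_1 < v_2 < v_3 < v_4 < v_5. The simplices of K, each written with vertices in increasing order, are:

  0-simplices (6): [v_0], [v_1], [v_2], [v_3], [v_4], [v_5]
  1-simplices (15): (15 of them)
  2-simplices (10): [v_0,v_1,v_2], [v_0,v_1,v_3], [v_0,v_2,v_4], [v_0,v_3,v_5], [v_0,v_4,v_5], [v_1,v_2,v_5], [v_1,v_3,v_4], [v_1,v_4,v_5], [v_2,v_3,v_4], [v_2,v_3,v_5]

Hence C_0 ≅ Z^6, C_1 ≅ Z^15, C_2 ≅ Z^10.

Boundary ∂_1: C_1 → C_0 maps an edge to its endpoints' difference, ∂[p,q] = q − p.
This gives a 6×15 integer matrix of rank 5; reducing to Smith normal form yields diagonal entries (1,1,1,1,1).

The boundary map ∂_2: C_2 → C_1 maps a triangle to the signed sum of its edges. For instance
  ∂[v_1,v_4,v_5] = [v_4,v_5] − [v_1,v_5] + [v_1,v_4],
  ∂[v_1,v_2,v_5] = [v_2,v_5] − [v_1,v_5] + [v_1,v_2].
The resulting 15×10 matrix has rank 10, and its Smith normal form has invariant factors (1,1,1,1,1,1,1,1,1,2).

Reading off H_k = ker ∂_k / im ∂_{k+1}:

  H_0: rank C_0 − rank ∂_1 = 6 − 5 = 1, and the invariant factors of ∂_1 are all 1, so H_0 ≅ Z.
  H_1: rank ker ∂_1 − rank ∂_2 = (15 − 5) − 10 = 0, and ∂_2 has invariant factor 2 > 1, so H_1 ≅ Z/2.
  H_2: rank ker ∂_2 − rank ∂_3 = (10 − 10) − 0 = 0, and there is no ∂_3, so H_2 ≅ 0.

H_0 = Z,  H_1 = Z/2,  H_2 = 0.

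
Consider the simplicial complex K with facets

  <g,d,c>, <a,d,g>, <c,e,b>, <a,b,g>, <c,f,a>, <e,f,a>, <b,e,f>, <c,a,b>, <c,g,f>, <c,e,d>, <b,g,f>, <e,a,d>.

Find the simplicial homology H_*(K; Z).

Order the vertices as a < b < c < d < e < f < g. Listing each simplex with vertices in this order, K has dimension 2 with simplices:

  0-simplices (7): a, b, c, d, e, f, g
  1-simplices (18): ab, ac, ad, ae, af, ag, bc, be, bf, bg, cd, ce, cf, cg, de, dg, ef, fg
  2-simplices (12): abc, abg, acf, ade, adg, aef, bce, bef, bfg, cde, cdg, cfg

so the chain groups are C_0 ≅ Z^7, C_1 ≅ Z^18, C_2 ≅ Z^12.

Boundary ∂_1: C_1 → C_0 sends each edge [p,q] (with p < q) to q − p.
As a 7×18 matrix over Z this has rank 6, with invariant factors (1,1,1,1,1,1).

Boundary ∂_2: C_2 → C_1 sends each 2-simplex [p,q,r] to [q,r] − [p,r] + [p,q]. For instance
  ∂acf = cf − af + ac,
  ∂bef = ef − bf + be.
The resulting 18×12 matrix has rank 12, and its Smith normal form has invariant factors (1,1,1,1,1,1,1,1,1,1,1,2).

Computing H_k = (kernel of ∂_k) / (image of ∂_{k+1}):

  H_0: rank C_0 − rank ∂_1 = 7 − 6 = 1, and the invariant factors of ∂_1 are all 1, so H_0 = Z.
  H_1: rank ker ∂_1 − rank ∂_2 = (18 − 6) − 12 = 0, and ∂_2 has invariant factor 2 > 1, so H_1 = Z/2Z.
  H_2: rank ker ∂_2 − rank ∂_3 = (12 − 12) − 0 = 0, and there is no ∂_3, so H_2 = 0.

As a check, the Euler characteristic is 7 − 18 + 12 = 1, which agrees with 1 − 0 + 0 = 1.

H_0 = Z,  H_1 = Z/2Z,  H_2 = 0.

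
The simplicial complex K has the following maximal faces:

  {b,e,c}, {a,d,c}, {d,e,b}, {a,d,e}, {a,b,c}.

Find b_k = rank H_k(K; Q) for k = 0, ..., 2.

b_0 = 1, b_1 = 1, b_2 = 0.

Order the vertices as a < b < c < d < e. Listing each simplex with vertices in this order, K has dimension 2 with simplices:

  0-simplices (5): a, b, c, d, e
  1-simplices (10): ab, ac, ad, ae, bc, bd, be, cd, ce, de
  2-simplices (5): abc, acd, ade, bce, bde

Hence C_0 ≅ Z^5, C_1 ≅ Z^10, C_2 ≅ Z^5.

Boundary ∂_1: C_1 → C_0 sends each edge [p,q] (with p < q) to q − p.
As a 5×10 matrix over Z this has rank 4, with invariant factors (1,1,1,1).

The boundary map ∂_2: C_2 → C_1 maps a triangle to the signed sum of its edges. For instance
  ∂abc = bc − ac + ab,
  ∂acd = cd − ad + ac.
The resulting 10×5 matrix has rank 5, and its Smith normal form has invariant factors (1,1,1,1,1).

Computing H_k = (kernel of ∂_k) / (image of ∂_{k+1}):

  H_0: rank C_0 − rank ∂_1 = 5 − 4 = 1, and the invariant factors of ∂_1 are all 1, so H_0 ≅ Z.
  H_1: rank ker ∂_1 − rank ∂_2 = (10 − 4) − 5 = 1, and the invariant factors of ∂_2 are all 1, so H_1 ≅ Z.
  H_2: rank ker ∂_2 − rank ∂_3 = (5 − 5) − 0 = 0, and there is no ∂_3, so H_2 ≅ 0.

As a check, the Euler characteristic is 5 − 10 + 5 = 0, which agrees with 1 − 1 + 0 = 0.

Hence the Betti numbers are b_0 = 1, b_1 = 1, b_2 = 0.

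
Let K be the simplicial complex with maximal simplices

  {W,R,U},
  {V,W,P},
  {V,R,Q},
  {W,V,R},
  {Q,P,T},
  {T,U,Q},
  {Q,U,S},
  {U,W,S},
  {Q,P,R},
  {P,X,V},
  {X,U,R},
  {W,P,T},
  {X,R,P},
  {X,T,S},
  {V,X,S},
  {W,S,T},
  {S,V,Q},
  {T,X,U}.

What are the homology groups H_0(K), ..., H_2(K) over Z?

We work with the vertex ordering P < Q < R < S < T < U < V < W < X. The simplices of K, each written with vertices in increasing order, are:

  0-simplices (9): P, Q, R, S, T, U, V, W, X
  1-simplices (27): PQ, PR, PT, PV, PW, PX, QR, QS, QT, QU, QV, RU, RV, RW, RX, ST, SU, SV, SW, SX, TU, TW, TX, UW, UX, VW, VX
  2-simplices (18): PQR, PQT, PRX, PTW, PVW, PVX, QRV, QSU, QSV, QTU, RUW, RUX, RVW, STW, STX, SUW, SVX, TUX

Hence C_0 ≅ Z^9, C_1 ≅ Z^27, C_2 ≅ Z^18.

∂_1: C_1 → C_0 sends each edge [p,q] (with p < q) to q − p. For instance
  ∂TX = X − T.
The resulting 9×27 matrix has rank 8, and its Smith normal form has invariant factors (1,1,1,1,1,1,1,1).

The boundary map ∂_2: C_2 → C_1 sends each 2-simplex [p,q,r] to [q,r] − [p,r] + [p,q]. For instance
  ∂RUX = UX − RX + RU,
  ∂RUW = UW − RW + RU.
The 27×18 boundary matrix has rank 18 and Smith normal form diag(1,1,1,1,1,1,1,1,1,1,1,1,1,1,1,1,1,2).

Now H_k = ker ∂_k / im ∂_{k+1}, so:

  H_0: rank C_0 − rank ∂_1 = 9 − 8 = 1, and the invariant factors of ∂_1 are all 1, so H_0 = Z.
  H_1: rank ker ∂_1 − rank ∂_2 = (27 − 8) − 18 = 1, and ∂_2 has invariant factor 2 > 1, so H_1 = Z ⊕ Z/2Z.
  H_2: rank ker ∂_2 − rank ∂_3 = (18 − 18) − 0 = 0, and there is no ∂_3, so H_2 = 0.

(K is a triangulation of the Klein bottle.)

H_0 = Z,  H_1 = Z ⊕ Z/2Z,  H_2 = 0.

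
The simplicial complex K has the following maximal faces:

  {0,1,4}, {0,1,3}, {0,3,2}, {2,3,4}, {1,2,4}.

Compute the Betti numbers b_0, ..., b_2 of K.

b_0 = 1, b_1 = 1, b_2 = 0.

Order the vertices as 0 < 1 < 2 < 3 < 4. Listing each simplex with vertices in this order, K has dimension 2 with simplices:

  0-simplices (5): [0], [1], [2], [3], [4]
  1-simplices (10): [0,1], [0,2], [0,3], [0,4], [1,2], [1,3], [1,4], [2,3], [2,4], [3,4]
  2-simplices (5): [0,1,3], [0,1,4], [0,2,3], [1,2,4], [2,3,4]

so the chain groups are C_0 ≅ Z^5, C_1 ≅ Z^10, C_2 ≅ Z^5.

The boundary map ∂_1: C_1 → C_0 sends each edge [p,q] (with p < q) to q − p. For instance
  ∂[1,3] = [3] − [1].
This gives a 5×10 integer matrix of rank 4; reducing to Smith normal form yields diagonal entries (1,1,1,1).

Boundary ∂_2: C_2 → C_1 acts by ∂[p,q,r] = [q,r] − [p,r] + [p,q]. For instance
  ∂[2,3,4] = [3,4] − [2,4] + [2,3],
  ∂[1,2,4] = [2,4] − [1,4] + [1,2].
The 10×5 boundary matrix has rank 5 and Smith normal form diag(1,1,1,1,1).

Reading off H_k = ker ∂_k / im ∂_{k+1}:

  H_0: rank C_0 − rank ∂_1 = 5 − 4 = 1, and the invariant factors of ∂_1 are all 1, so H_0 ≅ Z.
  H_1: rank ker ∂_1 − rank ∂_2 = (10 − 4) − 5 = 1, and the invariant factors of ∂_2 are all 1, so H_1 ≅ Z.
  H_2: rank ker ∂_2 − rank ∂_3 = (5 − 5) − 0 = 0, and there is no ∂_3, so H_2 ≅ 0.

Hence the Betti numbers are b_0 = 1, b_1 = 1, b_2 = 0.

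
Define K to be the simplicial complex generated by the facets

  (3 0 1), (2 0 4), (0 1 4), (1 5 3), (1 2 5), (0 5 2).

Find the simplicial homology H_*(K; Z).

Order the vertices as 0 < 1 < 2 < 3 < 4 < 5. Listing each simplex with vertices in this order, K has dimension 2 with simplices:

  0-simplices (6): [0], [1], [2], [3], [4], [5]
  1-simplices (12): [0,1], [0,2], [0,3], [0,4], [0,5], [1,2], [1,3], [1,4], [1,5], [2,4], [2,5], [3,5]
  2-simplices (6): [0,1,3], [0,1,4], [0,2,4], [0,2,5], [1,2,5], [1,3,5]

Hence C_0 ≅ Z^6, C_1 ≅ Z^12, C_2 ≅ Z^6.

The boundary map ∂_1: C_1 → C_0 maps an edge to its endpoints' difference, ∂[p,q] = q − p.
As a 6×12 matrix over Z this has rank 5, with invariant factors (1,1,1,1,1).

∂_2: C_2 → C_1 acts by ∂[p,q,r] = [q,r] − [p,r] + [p,q]. For instance
  ∂[1,2,5] = [2,5] − [1,5] + [1,2],
  ∂[1,3,5] = [3,5] − [1,5] + [1,3].
As a 12×6 matrix over Z this has rank 6, with invariant factors (1,1,1,1,1,1).

Now H_k = ker ∂_k / im ∂_{k+1}, so:

  H_0: rank C_0 − rank ∂_1 = 6 − 5 = 1, and the invariant factors of ∂_1 are all 1, so H_0 ≅ Z.
  H_1: rank ker ∂_1 − rank ∂_2 = (12 − 5) − 6 = 1, and the invariant factors of ∂_2 are all 1, so H_1 ≅ Z.
  H_2: rank ker ∂_2 − rank ∂_3 = (6 − 6) − 0 = 0, and there is no ∂_3, so H_2 ≅ 0.

As a check, the Euler characteristic is 6 − 12 + 6 = 0, which agrees with 1 − 1 + 0 = 0.

H_0 ≅ Z,  H_1 ≅ Z,  H_2 = 0.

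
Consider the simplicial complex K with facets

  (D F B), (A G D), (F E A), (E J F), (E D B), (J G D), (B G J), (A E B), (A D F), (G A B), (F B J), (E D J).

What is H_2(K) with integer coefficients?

Fix the vertex order A < B < D < E < F < G < J and write every simplex with vertices in increasing order. Then dim K = 2 and the simplices of K are:

  0-simplices (7): A, B, D, E, F, G, J
  1-simplices (18): AB, AD, AE, AF, AG, BD, BE, BF, BG, BJ, DE, DF, DG, DJ, EF, EJ, FJ, GJ
  2-simplices (12): ABE, ABG, ADF, ADG, AEF, BDE, BDF, BFJ, BGJ, DEJ, DGJ, EFJ

so the chain groups are C_0 ≅ Z^7, C_1 ≅ Z^18, C_2 ≅ Z^12.

The boundary map ∂_1: C_1 → C_0 sends each edge [p,q] (with p < q) to q − p.
The 7×18 boundary matrix has rank 6 and Smith normal form diag(1,1,1,1,1,1).

∂_2: C_2 → C_1 acts by ∂[p,q,r] = [q,r] − [p,r] + [p,q]. For instance
  ∂ADG = DG − AG + AD,
  ∂BGJ = GJ − BJ + BG.
The 18×12 boundary matrix has rank 12 and Smith normal form diag(1,1,1,1,1,1,1,1,1,1,1,2).

Reading off H_k = ker ∂_k / im ∂_{k+1}:

  H_2: rank ker ∂_2 − rank ∂_3 = (12 − 12) − 0 = 0, and there is no ∂_3, so H_2 = 0.

H_2 ≅ 0.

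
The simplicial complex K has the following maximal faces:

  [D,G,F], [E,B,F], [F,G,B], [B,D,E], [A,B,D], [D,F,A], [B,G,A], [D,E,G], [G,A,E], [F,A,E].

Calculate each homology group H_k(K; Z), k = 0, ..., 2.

We work with the vertex ordering A < B < D < E < F < G. The simplices of K, each written with vertices in increasing order, are:

  0-simplices (6): A, B, D, E, F, G
  1-simplices (15): AB, AD, AE, AF, AG, BD, BE, BF, BG, DE, DF, DG, EF, EG, FG
  2-simplices (10): ABD, ABG, ADF, AEF, AEG, BDE, BEF, BFG, DEG, DFG

giving chain groups C_0 ≅ Z^6, C_1 ≅ Z^15, C_2 ≅ Z^10.

∂_1: C_1 → C_0 maps an edge to its endpoints' difference, ∂[p,q] = q − p.
This gives a 6×15 integer matrix of rank 5; reducing to Smith normal form yields diagonal entries (1,1,1,1,1).

The boundary map ∂_2: C_2 → C_1 maps a triangle to the signed sum of its edges. For instance
  ∂AEG = EG − AG + AE,
  ∂BEF = EF − BF + BE.
The resulting 15×10 matrix has rank 10, and its Smith normal form has invariant factors (1,1,1,1,1,1,1,1,1,2).

Reading off H_k = ker ∂_k / im ∂_{k+1}:

  H_0: rank C_0 − rank ∂_1 = 6 − 5 = 1, and the invariant factors of ∂_1 are all 1, so H_0 = Z.
  H_1: rank ker ∂_1 − rank ∂_2 = (15 − 5) − 10 = 0, and ∂_2 has invariant factor 2 > 1, so H_1 = Z/2Z.
  H_2: rank ker ∂_2 − rank ∂_3 = (10 − 10) − 0 = 0, and there is no ∂_3, so H_2 = 0.

As a check, the Euler characteristic is 6 − 15 + 10 = 1, which agrees with 1 − 0 + 0 = 1.

H_0 = Z,  H_1 = Z/2Z,  H_2 = 0.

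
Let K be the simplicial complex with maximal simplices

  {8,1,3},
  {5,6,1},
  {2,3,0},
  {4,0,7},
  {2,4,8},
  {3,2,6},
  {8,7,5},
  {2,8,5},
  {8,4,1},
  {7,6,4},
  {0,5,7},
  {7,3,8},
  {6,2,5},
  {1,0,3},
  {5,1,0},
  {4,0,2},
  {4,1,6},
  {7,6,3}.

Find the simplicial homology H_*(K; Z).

H_0 ≅ Z,  H_1 ≅ Z^2,  H_2 ≅ Z.

Fix the vertex order 0 < 1 < 2 < 3 < 4 < 5 < 6 < 7 < 8 and write every simplex with vertices in increasing order. Then dim K = 2 and the simplices of K are:

  0-simplices (9): [0], [1], [2], [3], [4], [5], [6], [7], [8]
  1-simplices (27): (27 of them)
  2-simplices (18): [0,1,3], [0,1,5], [0,2,3], [0,2,4], [0,4,7], [0,5,7], [1,3,8], [1,4,6], [1,4,8], [1,5,6], [2,3,6], [2,4,8], [2,5,6], [2,5,8], [3,6,7], [3,7,8], [4,6,7], [5,7,8]

giving chain groups C_0 ≅ Z^9, C_1 ≅ Z^27, C_2 ≅ Z^18.

∂_1: C_1 → C_0 sends each edge [p,q] (with p < q) to q − p.
This gives a 9×27 integer matrix of rank 8; reducing to Smith normal form yields diagonal entries (1,1,1,1,1,1,1,1).

Boundary ∂_2: C_2 → C_1 maps a triangle to the signed sum of its edges. For instance
  ∂[0,4,7] = [4,7] − [0,7] + [0,4],
  ∂[2,4,8] = [4,8] − [2,8] + [2,4].
As a 27×18 matrix over Z this has rank 17, with invariant factors (1,1,1,1,1,1,1,1,1,1,1,1,1,1,1,1,1).

From H_k ≅ ker(∂_k) / im(∂_{k+1}) we obtain:

  H_0: rank C_0 − rank ∂_1 = 9 − 8 = 1, and the invariant factors of ∂_1 are all 1, so H_0 ≅ Z.
  H_1: rank ker ∂_1 − rank ∂_2 = (27 − 8) − 17 = 2, and the invariant factors of ∂_2 are all 1, so H_1 ≅ Z^2.
  H_2: rank ker ∂_2 − rank ∂_3 = (18 − 17) − 0 = 1, and there is no ∂_3, so H_2 ≅ Z.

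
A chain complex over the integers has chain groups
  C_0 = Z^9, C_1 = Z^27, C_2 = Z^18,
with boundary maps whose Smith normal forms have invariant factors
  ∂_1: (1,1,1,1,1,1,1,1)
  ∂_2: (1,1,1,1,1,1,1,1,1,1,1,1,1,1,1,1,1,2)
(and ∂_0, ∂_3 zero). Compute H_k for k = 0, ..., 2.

H_0: b_0 = 9 − 0 − 8 = 1; torsion from ∂_1 factors > 1: none. So H_0 ≅ Z.
H_1: b_1 = 27 − 8 − 18 = 1; torsion from ∂_2 factors > 1: [2]. So H_1 ≅ Z ⊕ Z/2.
H_2: b_2 = 18 − 18 − 0 = 0; torsion from ∂_3 factors > 1: none. So H_2 ≅ 0.

H_0 ≅ Z,  H_1 ≅ Z ⊕ Z/2,  H_2 = 0.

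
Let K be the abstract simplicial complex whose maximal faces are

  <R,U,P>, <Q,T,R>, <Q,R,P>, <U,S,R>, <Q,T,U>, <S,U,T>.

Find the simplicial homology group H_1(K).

H_1 ≅ Z.

Order the vertices as P < Q < R < S < T < U. Listing each simplex with vertices in this order, K has dimension 2 with simplices:

  0-simplices (6): P, Q, R, S, T, U
  1-simplices (12): PQ, PR, PU, QR, QT, QU, RS, RT, RU, ST, SU, TU
  2-simplices (6): PQR, PRU, QRT, QTU, RSU, STU

so the chain groups are C_0 ≅ Z^6, C_1 ≅ Z^12, C_2 ≅ Z^6.

The boundary map ∂_1: C_1 → C_0 is given by ∂[p,q] = [q] − [p].
The resulting 6×12 matrix has rank 5, and its Smith normal form has invariant factors (1,1,1,1,1).

Boundary ∂_2: C_2 → C_1 sends each 2-simplex [p,q,r] to [q,r] − [p,r] + [p,q]. For instance
  ∂STU = TU − SU + ST,
  ∂PQR = QR − PR + PQ.
As a 12×6 matrix over Z this has rank 6, with invariant factors (1,1,1,1,1,1).

Computing H_k = (kernel of ∂_k) / (image of ∂_{k+1}):

  H_1: rank ker ∂_1 − rank ∂_2 = (12 − 5) − 6 = 1, and the invariant factors of ∂_2 are all 1, so H_1 = Z.

(K is a triangulation of the cylinder S^1 x I.)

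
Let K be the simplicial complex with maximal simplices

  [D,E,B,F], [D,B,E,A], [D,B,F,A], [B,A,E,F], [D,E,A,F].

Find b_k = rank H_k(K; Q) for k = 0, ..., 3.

b_0 = 1, b_1 = 0, b_2 = 0, b_3 = 1.

We work with the vertex ordering A < B < D < E < F. The simplices of K, each written with vertices in increasing order, are:

  0-simplices (5): A, B, D, E, F
  1-simplices (10): AB, AD, AE, AF, BD, BE, BF, DE, DF, EF
  2-simplices (10): ABD, ABE, ABF, ADE, ADF, AEF, BDE, BDF, BEF, DEF
  3-simplices (5): ABDE, ABDF, ABEF, ADEF, BDEF

giving chain groups C_0 ≅ Z^5, C_1 ≅ Z^10, C_2 ≅ Z^10, C_3 ≅ Z^5.

Boundary ∂_1: C_1 → C_0 maps an edge to its endpoints' difference, ∂[p,q] = q − p. For instance
  ∂BD = D − B.
As a 5×10 matrix over Z this has rank 4, with invariant factors (1,1,1,1).

The boundary map ∂_2: C_2 → C_1 sends each 2-simplex [p,q,r] to [q,r] − [p,r] + [p,q]. For instance
  ∂AEF = EF − AF + AE,
  ∂ABE = BE − AE + AB.
As a 10×10 matrix over Z this has rank 6, with invariant factors (1,1,1,1,1,1).

∂_3: C_3 → C_2 sends each 3-simplex σ to the alternating sum Σ_i (−1)^i (σ with its i-th vertex removed). For instance
  ∂BDEF = DEF − BEF + BDF − BDE,
  ∂ABDE = BDE − ADE + ABE − ABD.
The 10×5 boundary matrix has rank 4 and Smith normal form diag(1,1,1,1).

Computing H_k = (kernel of ∂_k) / (image of ∂_{k+1}):

  H_0: rank C_0 − rank ∂_1 = 5 − 4 = 1, and the invariant factors of ∂_1 are all 1, so H_0 ≅ Z.
  H_1: rank ker ∂_1 − rank ∂_2 = (10 − 4) − 6 = 0, and the invariant factors of ∂_2 are all 1, so H_1 ≅ 0.
  H_2: rank ker ∂_2 − rank ∂_3 = (10 − 6) − 4 = 0, and the invariant factors of ∂_3 are all 1, so H_2 ≅ 0.
  H_3: rank ker ∂_3 − rank ∂_4 = (5 − 4) − 0 = 1, and there is no ∂_4, so H_3 ≅ Z.

(K is a triangulation of the 3-sphere S^3.)

Hence the Betti numbers are b_0 = 1, b_1 = 0, b_2 = 0, b_3 = 1.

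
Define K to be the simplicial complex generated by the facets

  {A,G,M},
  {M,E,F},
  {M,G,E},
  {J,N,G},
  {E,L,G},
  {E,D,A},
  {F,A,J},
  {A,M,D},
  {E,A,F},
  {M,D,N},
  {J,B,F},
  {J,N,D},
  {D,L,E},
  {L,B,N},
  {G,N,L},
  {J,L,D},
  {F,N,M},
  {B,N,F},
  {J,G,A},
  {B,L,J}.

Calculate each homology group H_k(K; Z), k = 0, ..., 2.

Order the vertices as A < B < D < E < F < G < J < L < M < N. Listing each simplex with vertices in this order, K has dimension 2 with simplices:

  0-simplices (10): A, B, D, E, F, G, J, L, M, N
  1-simplices (30): AD, AE, AF, AG, AJ, AM, BF, BJ, BL, BN, DE, DJ, DL, DM, DN, EF, EG, EL, EM, FJ, FM, FN, GJ, GL, GM, GN, JL, JN, LN, MN
  2-simplices (20): ADE, ADM, AEF, AFJ, AGJ, AGM, BFJ, BFN, BJL, BLN, DEL, DJL, DJN, DMN, EFM, EGL, EGM, FMN, GJN, GLN

Hence C_0 ≅ Z^10, C_1 ≅ Z^30, C_2 ≅ Z^20.

The boundary map ∂_1: C_1 → C_0 sends each edge [p,q] (with p < q) to q − p.
The resulting 10×30 matrix has rank 9, and its Smith normal form has invariant factors (1,1,1,1,1,1,1,1,1).

The boundary map ∂_2: C_2 → C_1 sends each 2-simplex [p,q,r] to [q,r] − [p,r] + [p,q]. For instance
  ∂DJN = JN − DN + DJ,
  ∂AFJ = FJ − AJ + AF.
The resulting 30×20 matrix has rank 20, and its Smith normal form has invariant factors (1,1,1,1,1,1,1,1,1,1,1,1,1,1,1,1,1,1,1,2).

Computing H_k = (kernel of ∂_k) / (image of ∂_{k+1}):

  H_0: rank C_0 − rank ∂_1 = 10 − 9 = 1, and the invariant factors of ∂_1 are all 1, so H_0 = Z.
  H_1: rank ker ∂_1 − rank ∂_2 = (30 − 9) − 20 = 1, and ∂_2 has invariant factor 2 > 1, so H_1 = Z ⊕ Z/2.
  H_2: rank ker ∂_2 − rank ∂_3 = (20 − 20) − 0 = 0, and there is no ∂_3, so H_2 = 0.

As a check, the Euler characteristic is 10 − 30 + 20 = 0, which agrees with 1 − 1 + 0 = 0.

H_0 = Z,  H_1 = Z ⊕ Z/2,  H_2 = 0.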